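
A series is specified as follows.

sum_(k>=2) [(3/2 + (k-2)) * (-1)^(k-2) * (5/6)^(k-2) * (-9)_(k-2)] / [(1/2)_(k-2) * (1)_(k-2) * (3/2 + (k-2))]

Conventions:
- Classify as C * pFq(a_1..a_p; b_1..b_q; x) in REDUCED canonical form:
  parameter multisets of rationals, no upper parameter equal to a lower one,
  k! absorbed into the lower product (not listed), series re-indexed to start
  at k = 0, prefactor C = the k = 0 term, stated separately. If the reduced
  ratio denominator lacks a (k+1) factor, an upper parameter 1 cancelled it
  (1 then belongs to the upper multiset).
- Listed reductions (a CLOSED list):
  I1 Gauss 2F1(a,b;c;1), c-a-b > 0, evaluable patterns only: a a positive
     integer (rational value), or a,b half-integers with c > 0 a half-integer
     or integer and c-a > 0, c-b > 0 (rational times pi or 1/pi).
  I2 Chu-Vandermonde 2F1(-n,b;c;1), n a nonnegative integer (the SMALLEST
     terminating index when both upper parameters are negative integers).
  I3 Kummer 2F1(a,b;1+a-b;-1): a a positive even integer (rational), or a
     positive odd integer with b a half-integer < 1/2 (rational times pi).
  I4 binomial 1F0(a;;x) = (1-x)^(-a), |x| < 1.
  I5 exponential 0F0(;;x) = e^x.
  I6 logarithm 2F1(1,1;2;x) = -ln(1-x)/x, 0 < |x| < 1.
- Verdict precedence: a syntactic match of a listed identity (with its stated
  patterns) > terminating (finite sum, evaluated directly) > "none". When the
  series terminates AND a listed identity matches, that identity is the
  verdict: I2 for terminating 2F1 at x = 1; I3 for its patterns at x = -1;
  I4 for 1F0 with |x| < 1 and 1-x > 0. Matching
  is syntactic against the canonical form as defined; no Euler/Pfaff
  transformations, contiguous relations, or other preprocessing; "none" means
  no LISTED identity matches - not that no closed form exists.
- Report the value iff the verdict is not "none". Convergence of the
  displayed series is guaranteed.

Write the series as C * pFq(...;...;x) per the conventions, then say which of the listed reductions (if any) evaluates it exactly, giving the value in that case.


With C = 1: the canonical form is 1F1(-9; 1/2; -5/6). Verdict: terminating at k = 9: the factor (-9)_k kills every later term; summing the 10 survivors is exact. Hence: 2344522326656/27130594491.

Key observation: from the first term 1: the (-1)^k factor (C = 1, x = -5/6) folds into the argument's sign.
Ratio: r(k) = (-5/6) * (k-9) / [(k+1/2) (k+1)] - rational in k, leading ratio (-5/6); with t_0 = 1, classification follows.


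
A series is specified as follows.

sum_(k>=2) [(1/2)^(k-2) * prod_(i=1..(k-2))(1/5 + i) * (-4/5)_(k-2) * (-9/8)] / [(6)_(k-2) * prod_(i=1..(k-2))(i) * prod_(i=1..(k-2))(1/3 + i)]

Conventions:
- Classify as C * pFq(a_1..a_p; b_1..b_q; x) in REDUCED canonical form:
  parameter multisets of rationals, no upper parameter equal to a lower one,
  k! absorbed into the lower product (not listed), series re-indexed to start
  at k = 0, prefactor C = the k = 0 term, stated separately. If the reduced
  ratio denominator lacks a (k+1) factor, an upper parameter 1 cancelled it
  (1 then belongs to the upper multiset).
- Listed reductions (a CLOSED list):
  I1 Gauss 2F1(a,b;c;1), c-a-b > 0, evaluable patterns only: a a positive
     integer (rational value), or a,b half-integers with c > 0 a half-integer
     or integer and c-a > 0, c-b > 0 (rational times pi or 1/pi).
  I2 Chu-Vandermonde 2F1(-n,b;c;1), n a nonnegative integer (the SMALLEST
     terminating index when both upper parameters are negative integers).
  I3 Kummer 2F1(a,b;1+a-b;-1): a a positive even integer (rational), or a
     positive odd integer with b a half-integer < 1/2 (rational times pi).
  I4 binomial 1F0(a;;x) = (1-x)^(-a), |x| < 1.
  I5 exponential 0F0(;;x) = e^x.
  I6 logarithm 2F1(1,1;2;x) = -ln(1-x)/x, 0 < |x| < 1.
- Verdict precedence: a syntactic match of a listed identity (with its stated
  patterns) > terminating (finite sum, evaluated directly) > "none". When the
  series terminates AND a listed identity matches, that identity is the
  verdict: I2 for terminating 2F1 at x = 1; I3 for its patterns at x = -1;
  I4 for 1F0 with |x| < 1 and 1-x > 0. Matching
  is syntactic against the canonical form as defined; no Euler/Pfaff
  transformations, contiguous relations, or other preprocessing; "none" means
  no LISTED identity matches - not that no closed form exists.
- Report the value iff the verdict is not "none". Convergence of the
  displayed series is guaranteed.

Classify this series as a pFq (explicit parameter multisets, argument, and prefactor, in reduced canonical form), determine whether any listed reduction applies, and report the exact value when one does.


At argument 1/2: a 2F2 with upper {-4/5, 6/5}, lower {4/3, 6}, scaled by C = -9/8. Verdict: no listed reduction: x = 1/2 and upper {-4/5, 6/5} fail every I1-I6 pattern.

Structural cue: x = (1/2) and the running product (C = -9/8) telescopes to a rising factorial.
Adjacent-term ratio: r(k) = (1/2) * (k-4/5) (k+6/5) / [(k+4/3) (k+6) (k+1)] ; factor over Q: parameters, x = (1/2), and C = -9/8.


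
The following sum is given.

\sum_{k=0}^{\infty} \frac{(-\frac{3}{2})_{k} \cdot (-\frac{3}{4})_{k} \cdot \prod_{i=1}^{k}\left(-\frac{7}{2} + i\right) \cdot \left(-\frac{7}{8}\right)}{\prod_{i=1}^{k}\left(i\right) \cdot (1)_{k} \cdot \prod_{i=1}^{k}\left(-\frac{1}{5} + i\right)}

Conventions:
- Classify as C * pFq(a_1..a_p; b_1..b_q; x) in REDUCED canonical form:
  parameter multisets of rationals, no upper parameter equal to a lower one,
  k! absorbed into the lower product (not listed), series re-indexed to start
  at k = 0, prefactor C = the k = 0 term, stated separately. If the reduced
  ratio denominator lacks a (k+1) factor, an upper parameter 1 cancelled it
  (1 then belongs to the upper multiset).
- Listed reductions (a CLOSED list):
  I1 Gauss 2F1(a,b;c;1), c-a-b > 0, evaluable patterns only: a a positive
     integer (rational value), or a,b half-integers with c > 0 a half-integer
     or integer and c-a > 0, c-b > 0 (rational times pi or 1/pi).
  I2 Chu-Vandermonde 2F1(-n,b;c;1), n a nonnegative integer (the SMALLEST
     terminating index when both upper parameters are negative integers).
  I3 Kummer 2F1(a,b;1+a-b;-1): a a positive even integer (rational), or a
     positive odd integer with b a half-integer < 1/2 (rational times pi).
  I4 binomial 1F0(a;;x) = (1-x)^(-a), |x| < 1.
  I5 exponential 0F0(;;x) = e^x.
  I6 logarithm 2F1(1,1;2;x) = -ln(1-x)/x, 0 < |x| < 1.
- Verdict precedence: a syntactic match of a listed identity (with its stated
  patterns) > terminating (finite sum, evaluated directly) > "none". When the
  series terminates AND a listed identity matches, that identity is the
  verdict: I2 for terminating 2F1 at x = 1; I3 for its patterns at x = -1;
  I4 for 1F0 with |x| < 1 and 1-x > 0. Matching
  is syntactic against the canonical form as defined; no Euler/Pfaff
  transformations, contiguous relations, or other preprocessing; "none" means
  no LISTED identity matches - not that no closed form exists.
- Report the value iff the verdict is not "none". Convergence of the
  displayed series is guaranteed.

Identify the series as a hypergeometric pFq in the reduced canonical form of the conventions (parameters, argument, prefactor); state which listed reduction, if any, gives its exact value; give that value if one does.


Key observation: x = 1 and the running product (prefactor -7/8) telescopes to a rising factorial.
Step ratio: r(k) = 1 * (k-\frac{5}{2}) (k-\frac{3}{2}) (k-\frac{3}{4}) / [(k+\frac{4}{5}) (k+1) (k+1)] - poly over poly, x = 1 from leading terms; C = -\frac{7}{8} at k = 0.

Canonical form: C = -\frac{7}{8} times 3F2 with upper {-\frac{5}{2}, -\frac{3}{2}, -\frac{3}{4}}, lower {\frac{4}{5}, 1}, x = 1. Verdict: no listed reduction: x = 1 and upper {-\frac{5}{2}, -\frac{3}{2}, -\frac{3}{4}} fail every I1-I6 pattern.


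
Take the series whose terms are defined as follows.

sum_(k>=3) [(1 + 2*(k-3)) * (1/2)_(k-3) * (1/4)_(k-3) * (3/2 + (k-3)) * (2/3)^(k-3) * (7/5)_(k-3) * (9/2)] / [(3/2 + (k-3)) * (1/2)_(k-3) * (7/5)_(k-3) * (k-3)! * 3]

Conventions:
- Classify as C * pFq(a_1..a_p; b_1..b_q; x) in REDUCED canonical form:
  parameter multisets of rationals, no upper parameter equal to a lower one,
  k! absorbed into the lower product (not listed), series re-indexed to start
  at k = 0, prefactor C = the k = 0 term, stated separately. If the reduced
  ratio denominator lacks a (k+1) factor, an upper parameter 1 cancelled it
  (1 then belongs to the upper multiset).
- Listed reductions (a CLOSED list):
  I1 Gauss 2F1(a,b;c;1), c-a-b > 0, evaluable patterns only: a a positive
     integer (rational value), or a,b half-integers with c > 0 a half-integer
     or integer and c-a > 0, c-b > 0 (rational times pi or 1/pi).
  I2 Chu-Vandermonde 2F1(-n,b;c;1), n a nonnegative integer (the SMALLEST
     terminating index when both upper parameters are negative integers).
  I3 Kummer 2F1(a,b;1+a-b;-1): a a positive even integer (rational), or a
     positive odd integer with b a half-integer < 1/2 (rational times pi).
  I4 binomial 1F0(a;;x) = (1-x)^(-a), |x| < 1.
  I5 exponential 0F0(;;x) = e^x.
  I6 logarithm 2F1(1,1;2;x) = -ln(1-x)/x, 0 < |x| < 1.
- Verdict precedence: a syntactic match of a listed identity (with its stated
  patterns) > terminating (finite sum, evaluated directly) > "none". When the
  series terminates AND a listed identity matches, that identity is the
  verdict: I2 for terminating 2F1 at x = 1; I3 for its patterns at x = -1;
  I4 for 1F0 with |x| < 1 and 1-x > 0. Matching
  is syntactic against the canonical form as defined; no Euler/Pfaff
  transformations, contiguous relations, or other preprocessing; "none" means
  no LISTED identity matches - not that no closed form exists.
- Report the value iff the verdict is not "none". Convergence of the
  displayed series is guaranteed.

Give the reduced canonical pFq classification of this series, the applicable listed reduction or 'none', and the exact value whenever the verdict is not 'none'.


The tell: from the first term 3/2: the (2k+1) factor (C = 3/2, x = 2/3) shifts (1/2)_k to (3/2)_k.
Ratio: r(k) = (2/3) * (k+1/4) (k+3/2) / [(k+1/2) (k+1)] ; factor over Q: parameters, x = (2/3), and C = 3/2.

Canonical form: C = 3/2 times 2F1 with upper {1/4, 3/2}, lower {1/2}, x = 2/3. Verdict: none - at argument 2/3 the multisets {1/4, 3/2} ; {1/2} match no listed identity.


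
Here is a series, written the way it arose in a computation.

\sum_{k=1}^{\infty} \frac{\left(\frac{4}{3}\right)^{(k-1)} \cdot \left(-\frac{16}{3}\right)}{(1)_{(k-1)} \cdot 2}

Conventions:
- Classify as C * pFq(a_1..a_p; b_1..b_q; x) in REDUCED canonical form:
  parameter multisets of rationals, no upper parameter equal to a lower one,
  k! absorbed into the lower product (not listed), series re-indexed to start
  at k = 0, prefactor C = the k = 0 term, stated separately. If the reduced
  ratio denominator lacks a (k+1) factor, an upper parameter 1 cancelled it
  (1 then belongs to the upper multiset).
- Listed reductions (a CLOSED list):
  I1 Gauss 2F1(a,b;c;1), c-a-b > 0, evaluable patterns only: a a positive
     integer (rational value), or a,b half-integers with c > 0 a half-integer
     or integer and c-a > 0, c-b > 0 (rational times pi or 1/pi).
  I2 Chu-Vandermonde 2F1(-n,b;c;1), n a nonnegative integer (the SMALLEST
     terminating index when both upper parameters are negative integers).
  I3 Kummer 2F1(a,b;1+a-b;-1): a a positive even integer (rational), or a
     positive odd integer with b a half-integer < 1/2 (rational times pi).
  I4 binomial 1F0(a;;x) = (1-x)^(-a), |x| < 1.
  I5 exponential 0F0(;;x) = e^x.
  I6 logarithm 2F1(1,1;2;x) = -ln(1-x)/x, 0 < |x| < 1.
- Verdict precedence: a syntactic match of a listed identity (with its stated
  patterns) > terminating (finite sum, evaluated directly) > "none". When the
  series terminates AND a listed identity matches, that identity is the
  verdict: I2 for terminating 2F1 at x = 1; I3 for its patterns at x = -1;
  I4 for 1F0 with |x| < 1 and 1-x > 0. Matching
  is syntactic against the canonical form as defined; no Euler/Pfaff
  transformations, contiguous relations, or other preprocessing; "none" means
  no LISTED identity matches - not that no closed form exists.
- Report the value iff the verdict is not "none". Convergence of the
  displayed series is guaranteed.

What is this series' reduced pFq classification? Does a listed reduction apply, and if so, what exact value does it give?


At argument \frac{4}{3}: a 0F0 with upper {-}, lower {-}, scaled by C = -\frac{8}{3}. Verdict: the I5 exponential reduction matches (the 0F0 exponential series at x = \frac{4}{3}). Value: \left(-\frac{8}{3}\right) \cdot e^{\frac{4}{3}}.

Structural cue: x = \frac{4}{3} and the constant factors (prefactor -8/3) combine into one prefactor.
Step ratio: r(k) = \frac{4}{3} * 1 / [(k+1)] - rational; roots negated = parameters, x = \frac{4}{3}, C = -\frac{8}{3}.


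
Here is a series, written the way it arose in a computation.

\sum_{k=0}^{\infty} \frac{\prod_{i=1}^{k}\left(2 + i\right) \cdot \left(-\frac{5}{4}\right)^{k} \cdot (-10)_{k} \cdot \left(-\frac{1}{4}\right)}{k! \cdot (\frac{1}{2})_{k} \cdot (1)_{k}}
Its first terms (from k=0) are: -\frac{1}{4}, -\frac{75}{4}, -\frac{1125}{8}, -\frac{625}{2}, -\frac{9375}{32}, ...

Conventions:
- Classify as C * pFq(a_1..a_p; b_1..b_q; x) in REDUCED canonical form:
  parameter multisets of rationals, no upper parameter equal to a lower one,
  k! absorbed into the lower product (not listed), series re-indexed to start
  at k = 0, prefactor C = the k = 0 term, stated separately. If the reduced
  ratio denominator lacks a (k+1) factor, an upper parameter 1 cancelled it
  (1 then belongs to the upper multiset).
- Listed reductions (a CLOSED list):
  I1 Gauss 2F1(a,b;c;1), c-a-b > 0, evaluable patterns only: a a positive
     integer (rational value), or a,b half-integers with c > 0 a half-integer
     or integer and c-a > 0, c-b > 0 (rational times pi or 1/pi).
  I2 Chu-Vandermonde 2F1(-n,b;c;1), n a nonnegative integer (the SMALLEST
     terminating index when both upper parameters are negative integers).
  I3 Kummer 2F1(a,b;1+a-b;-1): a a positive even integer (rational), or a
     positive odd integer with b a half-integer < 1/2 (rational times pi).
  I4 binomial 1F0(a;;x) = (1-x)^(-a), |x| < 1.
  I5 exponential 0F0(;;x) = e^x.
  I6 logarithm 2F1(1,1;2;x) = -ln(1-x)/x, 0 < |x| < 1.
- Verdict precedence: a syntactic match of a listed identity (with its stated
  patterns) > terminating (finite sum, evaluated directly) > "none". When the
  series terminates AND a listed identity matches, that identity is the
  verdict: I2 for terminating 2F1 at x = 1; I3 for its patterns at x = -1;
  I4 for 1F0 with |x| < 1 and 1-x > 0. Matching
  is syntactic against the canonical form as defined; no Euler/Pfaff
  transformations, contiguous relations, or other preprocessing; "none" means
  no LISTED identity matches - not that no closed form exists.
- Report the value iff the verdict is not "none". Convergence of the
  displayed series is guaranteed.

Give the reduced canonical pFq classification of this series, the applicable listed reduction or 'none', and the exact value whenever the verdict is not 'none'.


With C = -\frac{1}{4}: the canonical form is 2F2(-10, 3; \frac{1}{2}, 1; -\frac{5}{4}). Verdict: terminating (-10 upstairs). 11 nonzero terms in all; added directly. Exact value: -\frac{50503737555281}{53635405824}.

Key observation: from the first term -\frac{1}{4}: the denominator's factorial ratio (prefactor -1/4) is a lower Pochhammer.
Term ratio: r(k) = -\frac{5}{4} * (k-10) (k+3) / [(k+\frac{1}{2}) (k+1) (k+1)] - rational in k, leading ratio -\frac{5}{4}; with t_0 = -\frac{1}{4}, classification follows.


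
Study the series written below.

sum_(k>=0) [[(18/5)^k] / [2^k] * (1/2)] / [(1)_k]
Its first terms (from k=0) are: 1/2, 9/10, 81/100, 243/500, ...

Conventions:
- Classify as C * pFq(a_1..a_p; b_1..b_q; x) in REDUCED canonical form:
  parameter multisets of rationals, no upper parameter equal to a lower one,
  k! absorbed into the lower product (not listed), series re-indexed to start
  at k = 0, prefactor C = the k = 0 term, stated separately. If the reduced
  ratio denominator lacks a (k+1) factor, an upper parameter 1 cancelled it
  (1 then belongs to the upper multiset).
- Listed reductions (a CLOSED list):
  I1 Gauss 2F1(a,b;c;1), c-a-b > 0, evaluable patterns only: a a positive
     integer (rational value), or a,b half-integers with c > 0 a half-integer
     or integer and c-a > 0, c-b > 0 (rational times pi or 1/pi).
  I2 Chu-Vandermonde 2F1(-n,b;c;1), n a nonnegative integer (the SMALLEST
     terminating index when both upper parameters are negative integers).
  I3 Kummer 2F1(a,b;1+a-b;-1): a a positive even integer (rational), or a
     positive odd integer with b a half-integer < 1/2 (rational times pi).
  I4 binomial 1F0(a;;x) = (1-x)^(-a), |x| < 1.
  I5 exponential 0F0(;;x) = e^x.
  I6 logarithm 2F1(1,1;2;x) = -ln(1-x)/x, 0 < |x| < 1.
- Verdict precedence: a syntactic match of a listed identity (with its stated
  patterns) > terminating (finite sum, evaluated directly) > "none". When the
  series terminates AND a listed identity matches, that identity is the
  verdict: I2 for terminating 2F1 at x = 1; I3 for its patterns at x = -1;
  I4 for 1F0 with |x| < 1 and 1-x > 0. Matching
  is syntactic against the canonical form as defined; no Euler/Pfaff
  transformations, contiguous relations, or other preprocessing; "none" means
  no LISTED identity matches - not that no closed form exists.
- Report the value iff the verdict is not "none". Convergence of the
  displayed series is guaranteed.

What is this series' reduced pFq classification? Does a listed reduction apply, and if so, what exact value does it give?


This is 1/2 * 0F0(-; -; 9/5) in reduced canonical form. Verdict: the I5 exponential reduction matches (the 0F0 exponential series at x = 9/5). Its exact value is (1/2) * e^(9/5).

Key observation: with t_0 = 1/2, the two k-th powers (C = 1/2) combine into one argument.
Consecutive-term ratio: r(k) = (9/5) * 1 / [(k+1)] - poly over poly, x = (9/5) from leading terms; C = 1/2 at k = 0.


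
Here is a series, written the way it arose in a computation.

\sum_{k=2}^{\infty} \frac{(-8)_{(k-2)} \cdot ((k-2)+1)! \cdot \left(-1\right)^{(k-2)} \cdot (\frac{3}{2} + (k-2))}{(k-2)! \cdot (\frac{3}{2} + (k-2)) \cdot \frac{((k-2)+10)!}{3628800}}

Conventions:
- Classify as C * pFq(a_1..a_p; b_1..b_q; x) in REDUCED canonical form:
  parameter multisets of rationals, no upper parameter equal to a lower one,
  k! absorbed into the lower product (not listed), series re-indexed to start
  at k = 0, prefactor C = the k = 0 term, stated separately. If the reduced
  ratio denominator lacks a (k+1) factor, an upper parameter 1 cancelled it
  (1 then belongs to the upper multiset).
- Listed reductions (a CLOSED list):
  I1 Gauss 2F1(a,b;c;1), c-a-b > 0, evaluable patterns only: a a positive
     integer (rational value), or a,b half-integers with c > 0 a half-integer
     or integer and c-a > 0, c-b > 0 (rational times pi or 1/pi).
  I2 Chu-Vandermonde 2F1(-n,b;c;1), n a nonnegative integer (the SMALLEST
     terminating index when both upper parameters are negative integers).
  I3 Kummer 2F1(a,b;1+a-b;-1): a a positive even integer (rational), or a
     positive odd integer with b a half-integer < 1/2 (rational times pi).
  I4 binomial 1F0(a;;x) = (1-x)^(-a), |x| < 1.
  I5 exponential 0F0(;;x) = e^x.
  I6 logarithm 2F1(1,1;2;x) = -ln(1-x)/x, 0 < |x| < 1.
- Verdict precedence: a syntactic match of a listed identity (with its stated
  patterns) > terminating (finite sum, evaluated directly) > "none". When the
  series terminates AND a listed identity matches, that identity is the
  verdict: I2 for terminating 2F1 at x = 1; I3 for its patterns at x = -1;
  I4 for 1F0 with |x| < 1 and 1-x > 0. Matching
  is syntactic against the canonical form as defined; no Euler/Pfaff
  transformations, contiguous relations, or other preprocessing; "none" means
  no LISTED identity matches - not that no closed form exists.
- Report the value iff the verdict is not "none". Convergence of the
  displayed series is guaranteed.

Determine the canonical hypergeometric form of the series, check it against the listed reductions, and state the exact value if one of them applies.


This is 1 * 2F1(-8, 2; 11; -1) in reduced canonical form. Verdict: Kummer (I3) applies (x = -1; c = 11 equals 1+a-b for upper {-8, 2}: listed pattern). Hence: 5.

First insight: from the first term 1: the factor k + 3/2 cancels (top and bottom), leaving prefactor 1.
Consecutive-term ratio: r(k) = -1 * (k-8) (k+2) / [(k+11) (k+1)] ; factor over Q: parameters, x = -1, and C = 1.


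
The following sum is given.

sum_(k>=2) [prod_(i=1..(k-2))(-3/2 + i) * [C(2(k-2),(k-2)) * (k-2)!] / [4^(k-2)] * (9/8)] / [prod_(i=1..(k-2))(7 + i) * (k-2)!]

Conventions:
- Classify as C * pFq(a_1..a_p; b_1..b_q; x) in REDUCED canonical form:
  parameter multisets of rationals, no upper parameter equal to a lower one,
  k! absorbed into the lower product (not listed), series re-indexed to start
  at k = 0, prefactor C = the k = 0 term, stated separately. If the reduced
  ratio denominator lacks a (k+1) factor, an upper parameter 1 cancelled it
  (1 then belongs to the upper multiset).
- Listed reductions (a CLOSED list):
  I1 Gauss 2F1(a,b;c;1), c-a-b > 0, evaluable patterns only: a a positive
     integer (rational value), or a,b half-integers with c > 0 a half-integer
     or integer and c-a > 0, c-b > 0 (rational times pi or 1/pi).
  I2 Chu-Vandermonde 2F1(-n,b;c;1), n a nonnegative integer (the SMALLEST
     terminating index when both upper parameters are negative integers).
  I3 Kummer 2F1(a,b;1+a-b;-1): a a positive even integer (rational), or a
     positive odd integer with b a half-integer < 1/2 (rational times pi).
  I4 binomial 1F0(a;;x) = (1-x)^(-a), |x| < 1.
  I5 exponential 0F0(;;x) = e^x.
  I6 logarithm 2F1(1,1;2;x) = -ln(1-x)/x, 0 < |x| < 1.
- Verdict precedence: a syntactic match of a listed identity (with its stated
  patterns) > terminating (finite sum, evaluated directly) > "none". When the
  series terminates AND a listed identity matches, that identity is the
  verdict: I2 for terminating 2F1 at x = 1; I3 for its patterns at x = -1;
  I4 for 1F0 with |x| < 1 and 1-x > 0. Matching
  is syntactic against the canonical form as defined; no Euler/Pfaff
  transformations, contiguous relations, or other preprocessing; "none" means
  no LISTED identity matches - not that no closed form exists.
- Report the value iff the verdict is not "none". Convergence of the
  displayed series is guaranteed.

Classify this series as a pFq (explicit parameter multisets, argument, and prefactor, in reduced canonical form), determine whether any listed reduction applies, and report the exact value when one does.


Reduced: x = 1, 2F1, upper = {-1/2, 1/2}, lower = {8}, C = 9/8. Verdict: this is Gauss's theorem I1 (half-integer case) (x = 1; upper {-1/2, 1/2} half-integers, c = 8 in the evaluable pattern). Hence: (1048576/306735) / pi.

Key step: t_0 = 9/8 here, and the running product (C = 9/8) telescopes to a rising factorial.
Step ratio: r(k) = 1 * (k-1/2) (k+1/2) / [(k+8) (k+1)] - rational in k. x = 1; t_0 = 9/8; negate the roots.


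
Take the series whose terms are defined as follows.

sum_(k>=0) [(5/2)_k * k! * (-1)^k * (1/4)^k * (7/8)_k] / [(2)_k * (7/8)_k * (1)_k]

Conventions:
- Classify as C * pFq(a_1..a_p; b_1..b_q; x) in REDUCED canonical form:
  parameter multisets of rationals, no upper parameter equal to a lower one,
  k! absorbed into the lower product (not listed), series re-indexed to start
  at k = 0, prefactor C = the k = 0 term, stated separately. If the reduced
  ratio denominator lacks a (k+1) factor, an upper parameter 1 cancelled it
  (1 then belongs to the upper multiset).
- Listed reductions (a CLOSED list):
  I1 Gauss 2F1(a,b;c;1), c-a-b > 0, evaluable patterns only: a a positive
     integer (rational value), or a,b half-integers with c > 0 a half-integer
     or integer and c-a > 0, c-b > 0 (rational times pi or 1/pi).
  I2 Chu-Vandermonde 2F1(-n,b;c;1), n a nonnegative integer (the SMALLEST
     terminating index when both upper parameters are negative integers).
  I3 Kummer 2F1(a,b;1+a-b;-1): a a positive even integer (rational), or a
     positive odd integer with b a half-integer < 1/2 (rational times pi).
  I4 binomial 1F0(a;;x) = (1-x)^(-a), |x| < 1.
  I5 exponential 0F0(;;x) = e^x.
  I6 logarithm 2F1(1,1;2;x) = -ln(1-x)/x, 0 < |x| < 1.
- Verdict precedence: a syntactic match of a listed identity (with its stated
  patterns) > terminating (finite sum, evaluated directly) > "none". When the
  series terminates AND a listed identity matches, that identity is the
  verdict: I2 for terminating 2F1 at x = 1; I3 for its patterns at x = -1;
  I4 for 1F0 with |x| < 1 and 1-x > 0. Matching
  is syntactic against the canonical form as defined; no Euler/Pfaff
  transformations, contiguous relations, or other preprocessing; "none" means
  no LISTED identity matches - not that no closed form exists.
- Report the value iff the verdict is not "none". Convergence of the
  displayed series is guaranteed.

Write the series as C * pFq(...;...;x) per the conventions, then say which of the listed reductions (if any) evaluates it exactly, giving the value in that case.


The series (x = -1/4) is 2F1: upper {1, 5/2}, lower {2}, prefactor 1. Verdict: no listed reduction: x = -1/4 and upper {1, 5/2} fail every I1-I6 pattern.

Structural cue: x = (-1/4) and (1)_k (C = 1) is k! itself.
Ratio: r(k) = (-1/4) * (k+1) (k+5/2) / [(k+2) (k+1)] - poly over poly, x = (-1/4) from leading terms; C = 1 at k = 0.


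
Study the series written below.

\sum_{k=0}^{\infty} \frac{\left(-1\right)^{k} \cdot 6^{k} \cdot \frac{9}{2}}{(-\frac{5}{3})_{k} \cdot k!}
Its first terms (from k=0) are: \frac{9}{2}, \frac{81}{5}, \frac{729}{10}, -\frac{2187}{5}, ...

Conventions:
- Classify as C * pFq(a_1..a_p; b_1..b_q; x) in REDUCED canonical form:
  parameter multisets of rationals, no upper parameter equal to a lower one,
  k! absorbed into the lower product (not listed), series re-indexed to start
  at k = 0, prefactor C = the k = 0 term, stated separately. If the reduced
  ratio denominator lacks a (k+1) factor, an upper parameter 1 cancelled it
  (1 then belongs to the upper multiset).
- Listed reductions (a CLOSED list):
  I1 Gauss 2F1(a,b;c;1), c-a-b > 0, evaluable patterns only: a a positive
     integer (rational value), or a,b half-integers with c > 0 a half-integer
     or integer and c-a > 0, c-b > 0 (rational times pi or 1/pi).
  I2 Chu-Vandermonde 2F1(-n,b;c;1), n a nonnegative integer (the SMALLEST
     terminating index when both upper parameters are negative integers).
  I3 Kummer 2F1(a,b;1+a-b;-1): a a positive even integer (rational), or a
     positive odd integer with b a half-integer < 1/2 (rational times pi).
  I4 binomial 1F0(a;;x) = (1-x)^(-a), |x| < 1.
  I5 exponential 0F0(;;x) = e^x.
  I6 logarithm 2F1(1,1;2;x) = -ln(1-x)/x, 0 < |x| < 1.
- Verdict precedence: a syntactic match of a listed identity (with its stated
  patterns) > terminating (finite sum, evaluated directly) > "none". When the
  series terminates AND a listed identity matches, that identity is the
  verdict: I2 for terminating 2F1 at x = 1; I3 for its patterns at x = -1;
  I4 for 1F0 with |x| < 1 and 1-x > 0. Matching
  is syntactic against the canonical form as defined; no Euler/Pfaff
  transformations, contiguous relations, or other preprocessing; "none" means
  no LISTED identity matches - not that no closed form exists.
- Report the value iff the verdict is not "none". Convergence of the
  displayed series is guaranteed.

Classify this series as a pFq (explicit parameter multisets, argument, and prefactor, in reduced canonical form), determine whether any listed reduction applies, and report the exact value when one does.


This is \frac{9}{2} * 0F1(-; -\frac{5}{3}; -6) in reduced canonical form. Verdict: none - this 0F1 at x = -6 matches no listed pattern, and upper {-} holds no stopper.

Key step: x = -6 and the (-1)^k factor (prefactor 9/2) folds into the argument's sign.
Ratio: r(k) = -6 * 1 / [(k-\frac{5}{3}) (k+1)] ; factor over Q: parameters, x = -6, and C = \frac{9}{2}.


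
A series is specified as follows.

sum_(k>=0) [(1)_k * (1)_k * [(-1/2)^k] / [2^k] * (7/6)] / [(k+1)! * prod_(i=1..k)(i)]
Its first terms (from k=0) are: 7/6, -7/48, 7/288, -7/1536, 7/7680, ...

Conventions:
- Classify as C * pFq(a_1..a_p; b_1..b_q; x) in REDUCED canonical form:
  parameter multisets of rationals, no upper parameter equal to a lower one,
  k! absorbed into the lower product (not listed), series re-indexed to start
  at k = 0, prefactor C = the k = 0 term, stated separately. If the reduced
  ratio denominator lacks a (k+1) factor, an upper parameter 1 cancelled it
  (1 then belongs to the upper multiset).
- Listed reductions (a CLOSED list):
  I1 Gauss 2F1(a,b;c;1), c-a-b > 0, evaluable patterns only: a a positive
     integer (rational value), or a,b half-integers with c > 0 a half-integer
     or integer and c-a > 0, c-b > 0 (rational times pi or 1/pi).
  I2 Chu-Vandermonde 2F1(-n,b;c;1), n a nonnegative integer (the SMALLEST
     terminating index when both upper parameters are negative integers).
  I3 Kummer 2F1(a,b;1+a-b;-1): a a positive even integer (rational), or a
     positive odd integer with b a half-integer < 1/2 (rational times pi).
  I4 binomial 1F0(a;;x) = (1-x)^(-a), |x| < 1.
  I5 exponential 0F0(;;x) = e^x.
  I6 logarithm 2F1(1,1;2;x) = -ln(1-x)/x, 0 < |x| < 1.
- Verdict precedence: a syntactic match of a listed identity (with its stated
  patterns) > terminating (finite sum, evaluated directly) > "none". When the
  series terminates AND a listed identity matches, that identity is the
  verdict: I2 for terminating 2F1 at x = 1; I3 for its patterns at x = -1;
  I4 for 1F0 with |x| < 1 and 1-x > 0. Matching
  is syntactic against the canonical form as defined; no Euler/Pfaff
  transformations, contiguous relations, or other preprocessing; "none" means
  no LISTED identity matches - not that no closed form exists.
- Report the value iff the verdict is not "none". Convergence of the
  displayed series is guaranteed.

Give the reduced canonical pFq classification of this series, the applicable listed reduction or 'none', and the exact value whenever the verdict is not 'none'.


This is 7/6 * 2F1(1, 1; 2; -1/4) in reduced canonical form. Verdict (x = -1/4): the logarithmic series (I6) applies (the logarithm: parameters (1,1;2), x = -1/4). Hence: (14/3) * ln(5/4).

First insight: t_0 being 7/6, the product of the first k integers (C = 7/6, x = -1/4) is k!.
Adjacent-term ratio: r(k) = (-1/4) * (k+1) (k+1) / [(k+2) (k+1)] ; factor over Q: parameters, x = (-1/4), and C = 7/6.


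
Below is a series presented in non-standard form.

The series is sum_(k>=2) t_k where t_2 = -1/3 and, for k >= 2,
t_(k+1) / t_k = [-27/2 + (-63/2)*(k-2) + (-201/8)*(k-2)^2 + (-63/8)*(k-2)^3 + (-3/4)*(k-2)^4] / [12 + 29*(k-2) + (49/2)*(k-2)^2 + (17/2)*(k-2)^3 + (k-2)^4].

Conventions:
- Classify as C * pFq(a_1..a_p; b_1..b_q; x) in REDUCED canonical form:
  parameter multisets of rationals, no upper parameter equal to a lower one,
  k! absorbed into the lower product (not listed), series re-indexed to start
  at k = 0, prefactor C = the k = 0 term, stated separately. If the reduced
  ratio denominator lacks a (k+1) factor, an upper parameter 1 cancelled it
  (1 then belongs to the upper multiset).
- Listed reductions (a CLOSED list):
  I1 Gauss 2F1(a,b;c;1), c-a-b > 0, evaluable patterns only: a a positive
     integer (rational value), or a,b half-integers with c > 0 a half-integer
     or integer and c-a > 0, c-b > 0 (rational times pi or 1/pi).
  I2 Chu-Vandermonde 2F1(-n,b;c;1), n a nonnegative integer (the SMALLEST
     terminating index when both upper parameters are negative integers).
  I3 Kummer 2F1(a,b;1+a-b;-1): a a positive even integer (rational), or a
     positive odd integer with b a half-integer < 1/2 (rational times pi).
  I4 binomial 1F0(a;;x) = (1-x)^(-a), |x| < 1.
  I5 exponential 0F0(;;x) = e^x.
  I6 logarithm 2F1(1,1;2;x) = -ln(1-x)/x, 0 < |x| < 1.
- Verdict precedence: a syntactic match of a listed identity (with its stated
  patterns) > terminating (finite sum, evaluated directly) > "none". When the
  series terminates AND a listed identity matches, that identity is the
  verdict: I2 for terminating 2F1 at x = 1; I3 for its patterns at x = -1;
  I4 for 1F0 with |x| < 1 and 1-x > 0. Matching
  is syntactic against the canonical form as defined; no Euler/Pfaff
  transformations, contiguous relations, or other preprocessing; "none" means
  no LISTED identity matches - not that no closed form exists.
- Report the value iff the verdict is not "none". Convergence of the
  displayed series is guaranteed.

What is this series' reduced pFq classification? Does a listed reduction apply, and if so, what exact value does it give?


The tell: with t_0 = -1/3, the ratio is unreduced: k + 3/2 divides both sides (C = -1/3).
Adjacent-term ratio: r(k) = (-3/4) * (k+1) (k+6) / [(k+4) (k+1)] - poly over poly, x = (-3/4) from leading terms; C = -1/3 at k = 0.

Canonical form: C = -1/3 times 2F1 with upper {1, 6}, lower {4}, x = -3/4. Verdict: none (x = -3/4): each listed identity misses the multisets {1, 6} ; {4}.


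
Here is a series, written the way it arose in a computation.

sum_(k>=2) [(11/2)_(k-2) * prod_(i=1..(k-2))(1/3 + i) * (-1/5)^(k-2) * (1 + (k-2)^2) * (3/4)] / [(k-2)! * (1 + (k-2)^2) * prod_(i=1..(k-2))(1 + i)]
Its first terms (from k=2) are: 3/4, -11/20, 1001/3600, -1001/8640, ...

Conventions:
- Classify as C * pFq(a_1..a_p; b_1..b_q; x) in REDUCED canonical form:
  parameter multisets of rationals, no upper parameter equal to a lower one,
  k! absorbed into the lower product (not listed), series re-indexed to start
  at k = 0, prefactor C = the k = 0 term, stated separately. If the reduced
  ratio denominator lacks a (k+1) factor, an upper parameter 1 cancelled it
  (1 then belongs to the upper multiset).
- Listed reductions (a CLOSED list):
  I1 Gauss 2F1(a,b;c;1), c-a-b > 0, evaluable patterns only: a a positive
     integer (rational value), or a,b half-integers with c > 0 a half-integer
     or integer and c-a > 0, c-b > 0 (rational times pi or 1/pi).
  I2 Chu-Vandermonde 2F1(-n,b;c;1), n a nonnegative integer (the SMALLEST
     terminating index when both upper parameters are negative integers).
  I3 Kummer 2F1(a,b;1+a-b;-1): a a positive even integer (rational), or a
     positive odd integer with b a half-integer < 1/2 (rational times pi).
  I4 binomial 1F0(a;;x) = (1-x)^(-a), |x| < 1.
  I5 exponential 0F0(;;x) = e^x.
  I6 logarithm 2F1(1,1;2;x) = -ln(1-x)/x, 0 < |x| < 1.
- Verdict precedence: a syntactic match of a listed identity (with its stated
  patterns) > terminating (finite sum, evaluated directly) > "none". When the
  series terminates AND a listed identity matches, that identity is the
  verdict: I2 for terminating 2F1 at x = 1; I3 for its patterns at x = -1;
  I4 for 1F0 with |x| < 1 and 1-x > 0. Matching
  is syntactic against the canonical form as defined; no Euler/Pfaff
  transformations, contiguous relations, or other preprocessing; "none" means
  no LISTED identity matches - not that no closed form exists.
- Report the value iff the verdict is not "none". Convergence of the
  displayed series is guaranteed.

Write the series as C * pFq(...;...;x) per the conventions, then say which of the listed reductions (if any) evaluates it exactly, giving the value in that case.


Classification (C = 3/4): 2F1 with upper {4/3, 11/2}, lower {2}, argument x = -1/5. Verdict: none. A 2F1 with upper {4/3, 11/2} fits none of I1-I6 at x = -1/5; the sum runs forever.

First insight: x = (-1/5) and the running product (prefactor 3/4) telescopes to a rising factorial.
Adjacent-term ratio: r(k) = (-1/5) * (k+4/3) (k+11/2) / [(k+2) (k+1)] - rational in k. x = (-1/5); t_0 = 3/4; negate the roots.


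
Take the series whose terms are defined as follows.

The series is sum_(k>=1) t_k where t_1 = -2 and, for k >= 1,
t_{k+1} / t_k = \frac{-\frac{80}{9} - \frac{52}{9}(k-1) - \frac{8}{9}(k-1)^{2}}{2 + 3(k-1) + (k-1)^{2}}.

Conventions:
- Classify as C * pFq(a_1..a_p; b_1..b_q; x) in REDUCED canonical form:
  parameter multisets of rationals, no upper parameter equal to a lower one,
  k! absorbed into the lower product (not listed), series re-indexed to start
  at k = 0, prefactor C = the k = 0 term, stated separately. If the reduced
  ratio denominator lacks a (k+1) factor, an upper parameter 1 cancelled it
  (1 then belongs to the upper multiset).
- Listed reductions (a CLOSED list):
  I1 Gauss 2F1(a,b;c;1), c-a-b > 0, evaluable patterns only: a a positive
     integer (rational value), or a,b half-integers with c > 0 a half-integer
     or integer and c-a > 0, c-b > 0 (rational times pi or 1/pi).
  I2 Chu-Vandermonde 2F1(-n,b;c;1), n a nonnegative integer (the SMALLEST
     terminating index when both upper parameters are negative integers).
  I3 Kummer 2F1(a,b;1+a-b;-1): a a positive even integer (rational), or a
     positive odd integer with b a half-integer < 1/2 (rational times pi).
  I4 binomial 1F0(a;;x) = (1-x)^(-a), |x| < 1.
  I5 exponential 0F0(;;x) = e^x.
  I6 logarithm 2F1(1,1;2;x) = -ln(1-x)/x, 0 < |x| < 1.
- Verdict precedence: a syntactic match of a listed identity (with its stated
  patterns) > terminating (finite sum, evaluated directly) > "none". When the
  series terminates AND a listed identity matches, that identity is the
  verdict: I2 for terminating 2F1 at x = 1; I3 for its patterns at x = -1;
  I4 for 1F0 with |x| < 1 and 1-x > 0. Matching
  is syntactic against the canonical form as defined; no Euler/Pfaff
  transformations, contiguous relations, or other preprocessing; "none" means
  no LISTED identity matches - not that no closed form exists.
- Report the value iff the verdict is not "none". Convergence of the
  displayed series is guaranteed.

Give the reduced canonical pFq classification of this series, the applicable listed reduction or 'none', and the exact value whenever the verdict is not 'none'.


Reduced: x = -\frac{8}{9}, 2F1, upper = {\frac{5}{2}, 4}, lower = {2}, C = -2. Verdict: none (x = -\frac{8}{9}): each listed identity misses the multisets {\frac{5}{2}, 4} ; {2}.

Structural cue: with t_0 = -2, the expanded ratio factors over Q; C = -2, x = -8/9, roots give parameters.
Adjacent-term ratio: r(k) = -\frac{8}{9} * (k+\frac{5}{2}) (k+4) / [(k+2) (k+1)] - rational in k, leading ratio -\frac{8}{9}; with t_0 = -2, classification follows.


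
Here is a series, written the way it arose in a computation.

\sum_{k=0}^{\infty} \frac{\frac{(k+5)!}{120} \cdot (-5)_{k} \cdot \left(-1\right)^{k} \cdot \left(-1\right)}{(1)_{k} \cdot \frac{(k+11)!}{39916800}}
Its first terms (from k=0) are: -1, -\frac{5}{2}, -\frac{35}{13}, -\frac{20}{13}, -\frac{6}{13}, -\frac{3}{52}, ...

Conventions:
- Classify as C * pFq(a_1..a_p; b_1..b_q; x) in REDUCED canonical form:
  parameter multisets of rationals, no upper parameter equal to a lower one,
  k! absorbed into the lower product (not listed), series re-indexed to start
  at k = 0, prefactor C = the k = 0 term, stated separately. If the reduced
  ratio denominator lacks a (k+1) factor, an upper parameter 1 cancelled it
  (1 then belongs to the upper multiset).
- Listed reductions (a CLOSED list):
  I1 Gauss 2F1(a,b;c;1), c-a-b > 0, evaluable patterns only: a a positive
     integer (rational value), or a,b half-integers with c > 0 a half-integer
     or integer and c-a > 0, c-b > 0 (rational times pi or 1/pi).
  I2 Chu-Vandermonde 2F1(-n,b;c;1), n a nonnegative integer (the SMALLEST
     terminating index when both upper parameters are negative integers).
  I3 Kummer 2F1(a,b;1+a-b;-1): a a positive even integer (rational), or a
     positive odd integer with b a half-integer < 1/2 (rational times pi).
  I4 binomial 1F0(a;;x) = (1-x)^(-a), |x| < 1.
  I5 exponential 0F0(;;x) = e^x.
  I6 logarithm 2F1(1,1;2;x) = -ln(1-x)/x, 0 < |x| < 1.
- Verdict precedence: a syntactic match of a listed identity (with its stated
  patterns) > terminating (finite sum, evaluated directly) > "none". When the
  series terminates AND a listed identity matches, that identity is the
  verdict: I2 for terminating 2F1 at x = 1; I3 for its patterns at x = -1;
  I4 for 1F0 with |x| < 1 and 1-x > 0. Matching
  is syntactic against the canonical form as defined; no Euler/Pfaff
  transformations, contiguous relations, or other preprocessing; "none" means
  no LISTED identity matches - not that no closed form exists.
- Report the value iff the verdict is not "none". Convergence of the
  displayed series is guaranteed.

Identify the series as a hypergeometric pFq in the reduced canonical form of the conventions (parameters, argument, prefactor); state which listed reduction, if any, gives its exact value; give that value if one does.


The tell: x = -1 and the factorial ratio (prefactor -1) (k+a-1)!/(a-1)! is a rising factorial (a)_k.
Step ratio: r(k) = -1 * (k-5) (k+6) / [(k+12) (k+1)] ; factor over Q: parameters, x = -1, and C = -1.

Prefactor -1, argument -1: 2F1 with upper {-5, 6} over lower {12}. Verdict: Kummer's theorem (I3) matches (x = -1; c = 12 equals 1+a-b for upper {-5, 6}: listed pattern). Hence: -\frac{33}{4}.
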